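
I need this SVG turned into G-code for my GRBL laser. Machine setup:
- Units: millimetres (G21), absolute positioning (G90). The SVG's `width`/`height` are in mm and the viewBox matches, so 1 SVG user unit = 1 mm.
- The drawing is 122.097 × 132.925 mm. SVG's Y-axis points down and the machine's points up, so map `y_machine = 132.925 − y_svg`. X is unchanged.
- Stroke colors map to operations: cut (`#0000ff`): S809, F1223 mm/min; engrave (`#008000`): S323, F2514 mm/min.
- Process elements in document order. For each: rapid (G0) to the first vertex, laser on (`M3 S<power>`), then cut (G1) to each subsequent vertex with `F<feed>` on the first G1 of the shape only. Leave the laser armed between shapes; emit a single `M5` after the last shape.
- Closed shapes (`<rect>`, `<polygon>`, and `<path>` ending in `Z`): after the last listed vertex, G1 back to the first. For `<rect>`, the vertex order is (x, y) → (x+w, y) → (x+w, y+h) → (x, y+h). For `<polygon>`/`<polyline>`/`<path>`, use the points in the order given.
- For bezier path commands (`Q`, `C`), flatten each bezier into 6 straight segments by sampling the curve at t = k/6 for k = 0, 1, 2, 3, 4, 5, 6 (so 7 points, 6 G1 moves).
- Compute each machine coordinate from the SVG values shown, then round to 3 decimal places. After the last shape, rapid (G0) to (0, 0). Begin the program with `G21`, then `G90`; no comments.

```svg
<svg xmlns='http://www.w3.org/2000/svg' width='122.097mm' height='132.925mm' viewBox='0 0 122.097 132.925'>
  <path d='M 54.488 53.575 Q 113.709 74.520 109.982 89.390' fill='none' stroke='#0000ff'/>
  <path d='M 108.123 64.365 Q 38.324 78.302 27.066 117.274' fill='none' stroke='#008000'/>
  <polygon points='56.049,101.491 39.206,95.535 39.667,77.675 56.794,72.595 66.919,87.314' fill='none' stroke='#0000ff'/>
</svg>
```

G21
G90
G0 X54.488 Y79.350
M3 S809
G1 X72.480 Y72.537 F1223
G1 X86.974 Y66.062
G1 X97.972 Y59.924
G1 X105.472 Y54.123
G1 X109.476 Y48.660
G1 X109.982 Y43.535
G0 X108.123 Y68.560
M3 S323
G1 X86.483 Y63.219 F2514
G1 X68.095 Y56.487
G1 X52.959 Y48.364
G1 X41.076 Y38.851
G1 X32.445 Y27.946
G1 X27.066 Y15.651
G0 X56.049 Y31.434
M3 S809
G1 X39.206 Y37.390 F1223
G1 X39.667 Y55.250
G1 X56.794 Y60.330
G1 X66.919 Y45.611
G1 X56.049 Y31.434
M5
G0 X0.000 Y0.000

viewBox `0 0 122.097 132.925` with mm width/height → 1 unit = 1 mm. Flip: y_m = 132.925 − y_svg.

**Shape 1** — `<path>` quadratic bezier, stroke `#0000ff` → cut (S809, F1223). Control points (SVG): P0=(54.488,53.575), P1=(113.709,74.520), P2=(109.982,89.390); sampled at t=k/6. Machine vertices: (54.488,79.350) → (72.480,72.537) → (86.974,66.062) → (97.972,59.924) → (105.472,54.123) → (109.476,48.660) → (109.982,43.535). Open path.

**Shape 2** — `<path>` quadratic bezier, stroke `#008000` → engrave (S323, F2514). Control points (SVG): P0=(108.123,64.365), P1=(38.324,78.302), P2=(27.066,117.274); sampled at t=k/6. Machine vertices: (108.123,68.560) → (86.483,63.219) → (68.095,56.487) → (52.959,48.364) → (41.076,38.851) → (32.445,27.946) → (27.066,15.651). Open path.

**Shape 3** — `<polygon>` regular polygon, stroke `#0000ff` → cut (S809, F1223). Machine vertices: (56.049,31.434) → (39.206,37.390) → (39.667,55.250) → (56.794,60.330) → (66.919,45.611) → (56.049,31.434). Closed: final G1 returns to the first vertex.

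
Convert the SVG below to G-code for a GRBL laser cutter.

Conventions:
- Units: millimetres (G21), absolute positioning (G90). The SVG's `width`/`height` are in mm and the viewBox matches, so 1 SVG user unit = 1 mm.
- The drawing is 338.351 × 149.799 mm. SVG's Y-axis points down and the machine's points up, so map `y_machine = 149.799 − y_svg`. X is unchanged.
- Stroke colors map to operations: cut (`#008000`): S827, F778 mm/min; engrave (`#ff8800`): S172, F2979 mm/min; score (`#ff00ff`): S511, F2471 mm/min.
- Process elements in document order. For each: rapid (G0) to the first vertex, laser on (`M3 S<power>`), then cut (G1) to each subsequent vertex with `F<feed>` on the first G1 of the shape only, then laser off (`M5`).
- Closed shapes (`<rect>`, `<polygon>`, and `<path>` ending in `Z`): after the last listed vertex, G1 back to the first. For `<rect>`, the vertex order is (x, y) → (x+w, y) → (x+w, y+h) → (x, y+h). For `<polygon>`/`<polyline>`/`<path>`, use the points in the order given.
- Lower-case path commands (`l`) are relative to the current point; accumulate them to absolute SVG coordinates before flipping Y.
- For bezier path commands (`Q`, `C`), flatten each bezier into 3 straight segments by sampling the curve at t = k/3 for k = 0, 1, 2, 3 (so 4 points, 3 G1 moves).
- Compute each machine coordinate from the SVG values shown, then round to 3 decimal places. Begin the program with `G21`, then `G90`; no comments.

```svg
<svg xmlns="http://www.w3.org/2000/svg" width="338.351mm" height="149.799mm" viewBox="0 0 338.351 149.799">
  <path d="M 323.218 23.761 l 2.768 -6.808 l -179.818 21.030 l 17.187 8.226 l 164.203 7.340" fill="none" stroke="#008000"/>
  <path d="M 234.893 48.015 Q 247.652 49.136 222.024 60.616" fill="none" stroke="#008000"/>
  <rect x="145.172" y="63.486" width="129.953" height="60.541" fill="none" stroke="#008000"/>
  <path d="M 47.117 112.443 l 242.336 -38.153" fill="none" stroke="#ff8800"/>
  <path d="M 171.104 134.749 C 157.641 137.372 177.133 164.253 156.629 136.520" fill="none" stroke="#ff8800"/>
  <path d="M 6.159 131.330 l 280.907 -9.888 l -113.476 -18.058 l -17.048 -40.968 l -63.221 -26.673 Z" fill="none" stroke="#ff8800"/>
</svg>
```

G21
G90
G0 X323.218 Y126.038
M3 S827
G1 X325.986 Y132.846 F778
G1 X146.168 Y111.816
G1 X163.355 Y103.590
G1 X327.558 Y96.250
M5
G0 X234.893 Y101.784
M3 S827
G1 X239.134 Y99.886 F778
G1 X234.844 Y95.685
G1 X222.024 Y89.183
M5
G0 X145.172 Y86.313
M3 S827
G1 X275.125 Y86.313 F778
G1 X275.125 Y25.772
G1 X145.172 Y25.772
G1 X145.172 Y86.313
M5
G0 X47.117 Y37.356
M3 S172
G1 X289.453 Y75.509 F2979
M5
G0 X171.104 Y15.050
M3 S172
G1 X165.924 Y7.262 F2979
G1 X166.503 Y0.829
G1 X156.629 Y13.279
M5
G0 X6.159 Y18.469
M3 S172
G1 X287.066 Y28.357 F2979
G1 X173.590 Y46.415
G1 X156.542 Y87.383
G1 X93.321 Y114.056
G1 X6.159 Y18.469
M5

viewBox `0 0 338.351 149.799` with mm width/height → 1 unit = 1 mm. Flip: y_m = 149.799 − y_svg.

**Shape 1** — `<path>` open polyline, stroke `#008000` → cut (S827, F778). Machine vertices: (323.218,126.038) → (325.986,132.846) → (146.168,111.816) → (163.355,103.590) → (327.558,96.250). Open path.

**Shape 2** — `<path>` quadratic bezier, stroke `#008000` → cut (S827, F778). Control points (SVG): P0=(234.893,48.015), P1=(247.652,49.136), P2=(222.024,60.616); sampled at t=k/3. Machine vertices: (234.893,101.784) → (239.134,99.886) → (234.844,95.685) → (222.024,89.183). Open path.

**Shape 3** — `<rect>` rectangle, stroke `#008000` → cut (S827, F778). Machine vertices: (145.172,86.313) → (275.125,86.313) → (275.125,25.772) → (145.172,25.772) → (145.172,86.313). Closed: final G1 returns to the first vertex.

**Shape 4** — `<path>` line segment, stroke `#ff8800` → engrave (S172, F2979). Machine vertices: (47.117,37.356) → (289.453,75.509). Open path.

**Shape 5** — `<path>` cubic bezier, stroke `#ff8800` → engrave (S172, F2979). Control points (SVG): P0=(171.104,134.749), P1=(157.641,137.372), P2=(177.133,164.253), P3=(156.629,136.520); sampled at t=k/3. Machine vertices: (171.104,15.050) → (165.924,7.262) → (166.503,0.829) → (156.629,13.279). Open path.

**Shape 6** — `<path>` closed polygon, stroke `#ff8800` → engrave (S172, F2979). Machine vertices: (6.159,18.469) → (287.066,28.357) → (173.590,46.415) → (156.542,87.383) → (93.321,114.056) → (6.159,18.469). Closed: final G1 returns to the first vertex.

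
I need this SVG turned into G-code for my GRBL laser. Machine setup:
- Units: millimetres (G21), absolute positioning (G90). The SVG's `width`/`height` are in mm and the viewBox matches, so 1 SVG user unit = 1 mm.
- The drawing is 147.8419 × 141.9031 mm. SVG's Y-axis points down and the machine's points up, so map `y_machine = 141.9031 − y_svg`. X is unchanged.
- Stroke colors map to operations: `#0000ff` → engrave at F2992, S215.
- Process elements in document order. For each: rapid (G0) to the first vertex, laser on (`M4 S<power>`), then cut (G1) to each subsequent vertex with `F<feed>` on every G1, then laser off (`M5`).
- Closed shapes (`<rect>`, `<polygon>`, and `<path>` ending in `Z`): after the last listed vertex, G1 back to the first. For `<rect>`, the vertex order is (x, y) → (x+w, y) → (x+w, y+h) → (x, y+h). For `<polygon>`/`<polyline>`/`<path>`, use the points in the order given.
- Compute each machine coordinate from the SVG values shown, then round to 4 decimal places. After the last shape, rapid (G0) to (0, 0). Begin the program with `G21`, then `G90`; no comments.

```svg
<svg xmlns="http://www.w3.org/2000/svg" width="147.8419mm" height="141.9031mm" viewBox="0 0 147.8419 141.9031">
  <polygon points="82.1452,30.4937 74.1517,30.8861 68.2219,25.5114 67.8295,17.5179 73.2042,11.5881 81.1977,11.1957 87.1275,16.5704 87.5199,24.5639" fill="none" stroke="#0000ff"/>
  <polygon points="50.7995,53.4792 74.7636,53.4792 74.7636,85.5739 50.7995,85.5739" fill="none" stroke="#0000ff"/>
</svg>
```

G21
G90
G0 X82.1452 Y111.4094
M4 S215
G1 X74.1517 Y111.0170 F2992
G1 X68.2219 Y116.3917 F2992
G1 X67.8295 Y124.3852 F2992
G1 X73.2042 Y130.3150 F2992
G1 X81.1977 Y130.7074 F2992
G1 X87.1275 Y125.3327 F2992
G1 X87.5199 Y117.3392 F2992
G1 X82.1452 Y111.4094 F2992
M5
G0 X50.7995 Y88.4239
M4 S215
G1 X74.7636 Y88.4239 F2992
G1 X74.7636 Y56.3292 F2992
G1 X50.7995 Y56.3292 F2992
G1 X50.7995 Y88.4239 F2992
M5
G0 X0.0000 Y0.0000

Since the viewBox matches the mm dimensions, user units are millimetres directly. The only transform is the Y-flip y_m = 141.9031 − y_svg.

Shape 1 is a regular polygon drawn with `<polygon>`. Its stroke #0000ff means engrave at S215, F2992. After flipping Y the toolpath is (82.1452,111.4094) → (74.1517,111.0170) → (68.2219,116.3917) → (67.8295,124.3852) → (73.2042,130.3150) → (81.1977,130.7074) → (87.1275,125.3327) → (87.5199,117.3392) → (82.1452,111.4094), returning to the start.

Shape 2 is a rectangle drawn with `<polygon>`. Its stroke #0000ff means engrave at S215, F2992. After flipping Y the toolpath is (50.7995,88.4239) → (74.7636,88.4239) → (74.7636,56.3292) → (50.7995,56.3292) → (50.7995,88.4239), returning to the start.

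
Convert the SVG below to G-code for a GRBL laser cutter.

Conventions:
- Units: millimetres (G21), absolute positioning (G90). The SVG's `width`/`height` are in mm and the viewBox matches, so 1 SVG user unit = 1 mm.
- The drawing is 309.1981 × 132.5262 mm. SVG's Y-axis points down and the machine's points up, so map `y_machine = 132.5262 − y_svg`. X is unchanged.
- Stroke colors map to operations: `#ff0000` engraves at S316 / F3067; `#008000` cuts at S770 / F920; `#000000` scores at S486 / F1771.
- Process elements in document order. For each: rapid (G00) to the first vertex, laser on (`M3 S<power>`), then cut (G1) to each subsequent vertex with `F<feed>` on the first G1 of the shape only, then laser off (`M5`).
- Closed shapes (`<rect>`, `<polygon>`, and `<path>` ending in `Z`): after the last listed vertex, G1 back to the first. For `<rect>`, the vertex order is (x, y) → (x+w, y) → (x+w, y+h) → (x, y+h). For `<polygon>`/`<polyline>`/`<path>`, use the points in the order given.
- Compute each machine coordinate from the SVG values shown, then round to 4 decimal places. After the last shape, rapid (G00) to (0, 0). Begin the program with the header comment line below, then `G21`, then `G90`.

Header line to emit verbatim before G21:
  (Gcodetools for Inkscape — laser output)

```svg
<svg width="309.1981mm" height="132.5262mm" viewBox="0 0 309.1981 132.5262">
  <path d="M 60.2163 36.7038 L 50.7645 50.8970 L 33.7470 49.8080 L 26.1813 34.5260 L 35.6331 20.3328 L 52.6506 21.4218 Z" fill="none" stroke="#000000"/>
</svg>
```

(Gcodetools for Inkscape — laser output)
G21
G90
G00 X60.2163 Y95.8224
M3 S486
G1 X50.7645 Y81.6292 F1771
G1 X33.7470 Y82.7182
G1 X26.1813 Y98.0002
G1 X35.6331 Y112.1934
G1 X52.6506 Y111.1044
G1 X60.2163 Y95.8224
M5
G00 X0.0000 Y0.0000

1 u = 1 mm; y_m = 132.5262 − y.

[1] `<path>` regular polygon, #000000→score S486 F1771: (60.2163,95.8224) → (50.7645,81.6292) → (33.7470,82.7182) → (26.1813,98.0002) → (35.6331,112.1934) → (52.6506,111.1044) → (60.2163,95.8224) (closed)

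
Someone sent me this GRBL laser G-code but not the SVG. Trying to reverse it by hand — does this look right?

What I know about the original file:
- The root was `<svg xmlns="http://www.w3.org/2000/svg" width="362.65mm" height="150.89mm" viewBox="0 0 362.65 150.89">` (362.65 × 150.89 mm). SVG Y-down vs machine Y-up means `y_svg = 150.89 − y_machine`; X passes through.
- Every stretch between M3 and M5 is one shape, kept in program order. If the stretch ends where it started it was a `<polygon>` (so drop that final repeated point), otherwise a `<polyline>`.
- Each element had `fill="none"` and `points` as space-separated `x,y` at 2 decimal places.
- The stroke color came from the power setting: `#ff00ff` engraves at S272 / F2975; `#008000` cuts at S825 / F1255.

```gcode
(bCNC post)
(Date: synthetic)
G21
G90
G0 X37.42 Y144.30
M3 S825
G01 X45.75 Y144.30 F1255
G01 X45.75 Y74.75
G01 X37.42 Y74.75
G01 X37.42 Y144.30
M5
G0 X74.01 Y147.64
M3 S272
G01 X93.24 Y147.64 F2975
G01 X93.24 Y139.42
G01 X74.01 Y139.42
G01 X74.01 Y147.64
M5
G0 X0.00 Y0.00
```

<svg xmlns="http://www.w3.org/2000/svg" width="362.65mm" height="150.89mm" viewBox="0 0 362.65 150.89">
  <polygon points="37.42,6.59 45.75,6.59 45.75,76.14 37.42,76.14" fill="none" stroke="#008000"/>
  <polygon points="74.01,3.25 93.24,3.25 93.24,11.47 74.01,11.47" fill="none" stroke="#ff00ff"/>
</svg>

Each laser-on run becomes one SVG element. Flip Y back into SVG space with y_svg = 150.89 − y_machine.

Run 1: S825 ⇒ cut layer `#008000`. The run returns to its start, so emit a `<polygon>` with points (Y-flipped): 37.42,6.59 45.75,6.59 45.75,76.14 37.42,76.14.

Run 2: the run's S272 means `#ff00ff` (engrave). The run returns to its start, so emit a `<polygon>` with points (Y-flipped): 74.01,3.25 93.24,3.25 93.24,11.47 74.01,11.47.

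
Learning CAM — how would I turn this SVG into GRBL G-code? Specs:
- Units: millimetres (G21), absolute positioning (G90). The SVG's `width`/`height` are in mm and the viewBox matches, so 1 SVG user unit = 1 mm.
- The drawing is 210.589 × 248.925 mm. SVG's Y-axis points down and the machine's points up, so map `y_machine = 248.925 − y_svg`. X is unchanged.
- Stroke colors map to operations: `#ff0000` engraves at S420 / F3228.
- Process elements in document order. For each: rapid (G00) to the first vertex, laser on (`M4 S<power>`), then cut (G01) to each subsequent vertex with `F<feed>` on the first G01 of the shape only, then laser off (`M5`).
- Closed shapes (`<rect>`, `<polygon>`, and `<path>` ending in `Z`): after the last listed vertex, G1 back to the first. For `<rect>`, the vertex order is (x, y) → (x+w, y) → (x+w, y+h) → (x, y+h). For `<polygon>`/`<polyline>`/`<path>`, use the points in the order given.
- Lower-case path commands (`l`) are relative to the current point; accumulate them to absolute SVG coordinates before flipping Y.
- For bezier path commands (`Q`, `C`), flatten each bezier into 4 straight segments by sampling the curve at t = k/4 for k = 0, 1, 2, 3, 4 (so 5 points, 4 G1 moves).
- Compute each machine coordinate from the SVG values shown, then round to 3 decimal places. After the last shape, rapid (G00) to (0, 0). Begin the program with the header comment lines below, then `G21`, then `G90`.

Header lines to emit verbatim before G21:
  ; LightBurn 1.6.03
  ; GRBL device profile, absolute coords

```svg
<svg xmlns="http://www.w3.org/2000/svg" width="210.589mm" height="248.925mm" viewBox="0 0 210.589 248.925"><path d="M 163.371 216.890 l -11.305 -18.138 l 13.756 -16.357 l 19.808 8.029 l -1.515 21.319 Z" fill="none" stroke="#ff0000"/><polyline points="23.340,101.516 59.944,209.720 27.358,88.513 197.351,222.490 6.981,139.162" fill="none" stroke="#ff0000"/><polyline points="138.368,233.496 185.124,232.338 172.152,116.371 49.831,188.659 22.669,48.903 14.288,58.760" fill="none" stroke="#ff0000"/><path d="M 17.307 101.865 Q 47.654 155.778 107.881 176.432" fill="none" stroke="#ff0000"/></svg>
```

; LightBurn 1.6.03
; GRBL device profile, absolute coords
G21
G90
G00 X163.371 Y32.035
M4 S420
G01 X152.066 Y50.173 F3228
G01 X165.822 Y66.530
G01 X185.630 Y58.501
G01 X184.115 Y37.182
G01 X163.371 Y32.035
M5
G00 X23.340 Y147.409
M4 S420
G01 X59.944 Y39.205 F3228
G01 X27.358 Y160.412
G01 X197.351 Y26.435
G01 X6.981 Y109.763
M5
G00 X138.368 Y15.429
M4 S420
G01 X185.124 Y16.587 F3228
G01 X172.152 Y132.554
G01 X49.831 Y60.266
G01 X22.669 Y200.022
G01 X14.288 Y190.165
M5
G00 X17.307 Y147.060
M4 S420
G01 X34.348 Y122.182 F3228
G01 X55.124 Y101.462
G01 X79.635 Y84.899
G01 X107.881 Y72.493
M5
G00 X0.000 Y0.000

viewBox `0 0 210.589 248.925` with mm width/height → 1 unit = 1 mm. Flip: y_m = 248.925 − y_svg.

**Shape 1** — `<path>` regular polygon, stroke `#ff0000` → engrave (S420, F3228). Machine vertices: (163.371,32.035) → (152.066,50.173) → (165.822,66.530) → (185.630,58.501) → (184.115,37.182) → (163.371,32.035). Closed: final G1 returns to the first vertex.

**Shape 2** — `<polyline>` open polyline, stroke `#ff0000` → engrave (S420, F3228). Machine vertices: (23.340,147.409) → (59.944,39.205) → (27.358,160.412) → (197.351,26.435) → (6.981,109.763). Open path.

**Shape 3** — `<polyline>` open polyline, stroke `#ff0000` → engrave (S420, F3228). Machine vertices: (138.368,15.429) → (185.124,16.587) → (172.152,132.554) → (49.831,60.266) → (22.669,200.022) → (14.288,190.165). Open path.

**Shape 4** — `<path>` quadratic bezier, stroke `#ff0000` → engrave (S420, F3228). Control points (SVG): P0=(17.307,101.865), P1=(47.654,155.778), P2=(107.881,176.432); sampled at t=k/4. Machine vertices: (17.307,147.060) → (34.348,122.182) → (55.124,101.462) → (79.635,84.899) → (107.881,72.493). Open path.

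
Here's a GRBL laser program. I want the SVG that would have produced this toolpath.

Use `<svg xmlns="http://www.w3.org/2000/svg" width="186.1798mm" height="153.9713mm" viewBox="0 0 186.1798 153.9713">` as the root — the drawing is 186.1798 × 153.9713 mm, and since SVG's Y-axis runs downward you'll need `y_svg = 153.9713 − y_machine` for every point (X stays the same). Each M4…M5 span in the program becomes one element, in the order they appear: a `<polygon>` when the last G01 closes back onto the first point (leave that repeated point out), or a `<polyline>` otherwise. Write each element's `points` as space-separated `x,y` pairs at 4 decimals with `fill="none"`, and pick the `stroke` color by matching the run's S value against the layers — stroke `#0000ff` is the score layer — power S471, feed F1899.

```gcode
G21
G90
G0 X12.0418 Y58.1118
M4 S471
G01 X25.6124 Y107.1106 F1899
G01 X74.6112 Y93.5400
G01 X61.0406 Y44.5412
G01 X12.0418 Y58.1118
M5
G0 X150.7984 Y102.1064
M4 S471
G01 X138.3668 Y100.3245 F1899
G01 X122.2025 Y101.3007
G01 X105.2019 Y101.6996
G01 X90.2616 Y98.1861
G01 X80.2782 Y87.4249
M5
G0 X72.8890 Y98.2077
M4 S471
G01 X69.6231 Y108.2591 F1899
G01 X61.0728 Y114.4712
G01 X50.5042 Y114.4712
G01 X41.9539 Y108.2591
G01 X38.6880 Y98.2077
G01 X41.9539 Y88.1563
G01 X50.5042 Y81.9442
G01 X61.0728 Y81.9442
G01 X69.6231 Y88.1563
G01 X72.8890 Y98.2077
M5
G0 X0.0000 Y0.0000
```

Machine Y-up, SVG Y-down with viewBox height 153.9713, so y_svg = 153.9713 − y_machine; X carries over. Every run uses S471, so all elements get stroke `#0000ff` (score).

Run 1: The run returns to its start, so emit a `<polygon>` with points (Y-flipped): 12.0418,95.8595 25.6124,46.8607 74.6112,60.4313 61.0406,109.4301.

Run 2: The run is open, so emit a `<polyline>` with points (Y-flipped): 150.7984,51.8649 138.3668,53.6468 122.2025,52.6706 105.2019,52.2717 90.2616,55.7852 80.2782,66.5464.

Run 3: The run returns to its start, so emit a `<polygon>` with points (Y-flipped): 72.8890,55.7636 69.6231,45.7122 61.0728,39.5001 50.5042,39.5001 41.9539,45.7122 38.6880,55.7636 41.9539,65.8150 50.5042,72.0271 61.0728,72.0271 69.6231,65.8150.

<svg xmlns="http://www.w3.org/2000/svg" width="186.1798mm" height="153.9713mm" viewBox="0 0 186.1798 153.9713">
  <polygon points="12.0418,95.8595 25.6124,46.8607 74.6112,60.4313 61.0406,109.4301" fill="none" stroke="#0000ff"/>
  <polyline points="150.7984,51.8649 138.3668,53.6468 122.2025,52.6706 105.2019,52.2717 90.2616,55.7852 80.2782,66.5464" fill="none" stroke="#0000ff"/>
  <polygon points="72.8890,55.7636 69.6231,45.7122 61.0728,39.5001 50.5042,39.5001 41.9539,45.7122 38.6880,55.7636 41.9539,65.8150 50.5042,72.0271 61.0728,72.0271 69.6231,65.8150" fill="none" stroke="#0000ff"/>
</svg>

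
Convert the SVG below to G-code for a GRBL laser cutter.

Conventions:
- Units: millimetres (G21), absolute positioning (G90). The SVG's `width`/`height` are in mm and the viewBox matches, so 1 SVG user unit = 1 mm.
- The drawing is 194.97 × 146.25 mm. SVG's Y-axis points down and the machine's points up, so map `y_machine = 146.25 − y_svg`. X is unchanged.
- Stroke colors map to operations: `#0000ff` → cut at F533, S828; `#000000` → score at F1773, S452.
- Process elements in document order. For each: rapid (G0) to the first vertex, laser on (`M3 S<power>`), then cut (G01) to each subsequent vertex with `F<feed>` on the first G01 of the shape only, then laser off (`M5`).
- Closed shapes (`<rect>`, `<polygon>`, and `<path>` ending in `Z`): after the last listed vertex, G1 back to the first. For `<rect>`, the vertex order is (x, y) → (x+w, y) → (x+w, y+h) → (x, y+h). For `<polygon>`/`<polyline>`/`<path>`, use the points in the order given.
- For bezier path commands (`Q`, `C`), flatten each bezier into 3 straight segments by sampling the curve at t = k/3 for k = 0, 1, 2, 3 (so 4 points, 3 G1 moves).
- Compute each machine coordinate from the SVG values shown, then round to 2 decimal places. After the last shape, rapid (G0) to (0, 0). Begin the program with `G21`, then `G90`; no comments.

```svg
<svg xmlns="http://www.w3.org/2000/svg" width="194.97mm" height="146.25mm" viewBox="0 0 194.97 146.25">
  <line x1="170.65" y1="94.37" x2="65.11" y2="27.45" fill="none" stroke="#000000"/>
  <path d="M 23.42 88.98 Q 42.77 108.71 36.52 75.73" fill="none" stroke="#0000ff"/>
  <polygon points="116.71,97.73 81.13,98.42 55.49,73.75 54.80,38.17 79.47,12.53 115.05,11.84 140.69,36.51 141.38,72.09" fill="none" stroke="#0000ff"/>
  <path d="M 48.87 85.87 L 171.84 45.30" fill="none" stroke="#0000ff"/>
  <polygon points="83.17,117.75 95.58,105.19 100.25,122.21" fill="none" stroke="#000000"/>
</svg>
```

G21
G90
G0 X170.65 Y51.88
M3 S452
G01 X65.11 Y118.80 F1773
M5
G0 X23.42 Y57.27
M3 S828
G01 X33.48 Y49.97 F533
G01 X37.84 Y54.39
G01 X36.52 Y70.52
M5
G0 X116.71 Y48.52
M3 S828
G01 X81.13 Y47.83 F533
G01 X55.49 Y72.50
G01 X54.80 Y108.08
G01 X79.47 Y133.72
G01 X115.05 Y134.41
G01 X140.69 Y109.74
G01 X141.38 Y74.16
G01 X116.71 Y48.52
M5
G0 X48.87 Y60.38
M3 S828
G01 X171.84 Y100.95 F533
M5
G0 X83.17 Y28.50
M3 S452
G01 X95.58 Y41.06 F1773
G01 X100.25 Y24.04
G01 X83.17 Y28.50
M5
G0 X0.00 Y0.00

1 u = 1 mm; y_m = 146.25 − y.

[1] `<line>` line segment, #000000→score S452 F1773: (170.65,51.88) → (65.11,118.80)

[2] `<path>` quadratic bezier, #0000ff→cut S828 F533: (23.42,57.27) → (33.48,49.97) → (37.84,54.39) → (36.52,70.52)

[3] `<polygon>` regular polygon, #0000ff→cut S828 F533: (116.71,48.52) → (81.13,47.83) → (55.49,72.50) → (54.80,108.08) → (79.47,133.72) → (115.05,134.41) → (140.69,109.74) → (141.38,74.16) → (116.71,48.52) (closed)

[4] `<path>` line segment, #0000ff→cut S828 F533: (48.87,60.38) → (171.84,100.95)

[5] `<polygon>` regular polygon, #000000→score S452 F1773: (83.17,28.50) → (95.58,41.06) → (100.25,24.04) → (83.17,28.50) (closed)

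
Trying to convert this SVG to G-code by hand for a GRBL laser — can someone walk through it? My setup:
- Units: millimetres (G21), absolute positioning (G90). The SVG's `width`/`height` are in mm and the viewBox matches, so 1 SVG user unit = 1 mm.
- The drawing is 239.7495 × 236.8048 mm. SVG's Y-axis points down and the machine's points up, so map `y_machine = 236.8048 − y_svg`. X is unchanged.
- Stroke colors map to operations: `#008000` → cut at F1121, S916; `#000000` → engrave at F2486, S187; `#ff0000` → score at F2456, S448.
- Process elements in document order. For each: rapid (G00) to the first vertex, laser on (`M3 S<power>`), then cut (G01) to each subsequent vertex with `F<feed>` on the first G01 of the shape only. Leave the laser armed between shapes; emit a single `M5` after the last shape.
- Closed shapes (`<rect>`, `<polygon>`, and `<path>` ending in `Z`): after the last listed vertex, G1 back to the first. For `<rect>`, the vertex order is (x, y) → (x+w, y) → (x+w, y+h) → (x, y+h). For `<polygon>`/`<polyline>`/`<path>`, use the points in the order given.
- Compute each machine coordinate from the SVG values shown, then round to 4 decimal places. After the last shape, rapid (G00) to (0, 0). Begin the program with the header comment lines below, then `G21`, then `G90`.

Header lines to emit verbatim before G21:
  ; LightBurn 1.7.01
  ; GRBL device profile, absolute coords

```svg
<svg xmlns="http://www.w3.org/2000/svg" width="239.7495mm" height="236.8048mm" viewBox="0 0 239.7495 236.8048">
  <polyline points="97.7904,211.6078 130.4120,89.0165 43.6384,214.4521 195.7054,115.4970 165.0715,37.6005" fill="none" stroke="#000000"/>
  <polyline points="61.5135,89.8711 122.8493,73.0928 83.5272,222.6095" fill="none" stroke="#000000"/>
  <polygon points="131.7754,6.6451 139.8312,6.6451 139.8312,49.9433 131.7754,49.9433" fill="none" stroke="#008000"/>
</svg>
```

1 u = 1 mm; y_m = 236.8048 − y.

[1] `<polyline>` open polyline, #000000→engrave S187 F2486: (97.7904,25.1970) → (130.4120,147.7883) → (43.6384,22.3527) → (195.7054,121.3078) → (165.0715,199.2043)

[2] `<polyline>` open polyline, #000000→engrave S187 F2486: (61.5135,146.9337) → (122.8493,163.7120) → (83.5272,14.1953)

[3] `<polygon>` rectangle, #008000→cut S916 F1121: (131.7754,230.1597) → (139.8312,230.1597) → (139.8312,186.8615) → (131.7754,186.8615) → (131.7754,230.1597) (closed)

; LightBurn 1.7.01
; GRBL device profile, absolute coords
G21
G90
G00 X97.7904 Y25.1970
M3 S187
G01 X130.4120 Y147.7883 F2486
G01 X43.6384 Y22.3527
G01 X195.7054 Y121.3078
G01 X165.0715 Y199.2043
G00 X61.5135 Y146.9337
M3 S187
G01 X122.8493 Y163.7120 F2486
G01 X83.5272 Y14.1953
G00 X131.7754 Y230.1597
M3 S916
G01 X139.8312 Y230.1597 F1121
G01 X139.8312 Y186.8615
G01 X131.7754 Y186.8615
G01 X131.7754 Y230.1597
M5
G00 X0.0000 Y0.0000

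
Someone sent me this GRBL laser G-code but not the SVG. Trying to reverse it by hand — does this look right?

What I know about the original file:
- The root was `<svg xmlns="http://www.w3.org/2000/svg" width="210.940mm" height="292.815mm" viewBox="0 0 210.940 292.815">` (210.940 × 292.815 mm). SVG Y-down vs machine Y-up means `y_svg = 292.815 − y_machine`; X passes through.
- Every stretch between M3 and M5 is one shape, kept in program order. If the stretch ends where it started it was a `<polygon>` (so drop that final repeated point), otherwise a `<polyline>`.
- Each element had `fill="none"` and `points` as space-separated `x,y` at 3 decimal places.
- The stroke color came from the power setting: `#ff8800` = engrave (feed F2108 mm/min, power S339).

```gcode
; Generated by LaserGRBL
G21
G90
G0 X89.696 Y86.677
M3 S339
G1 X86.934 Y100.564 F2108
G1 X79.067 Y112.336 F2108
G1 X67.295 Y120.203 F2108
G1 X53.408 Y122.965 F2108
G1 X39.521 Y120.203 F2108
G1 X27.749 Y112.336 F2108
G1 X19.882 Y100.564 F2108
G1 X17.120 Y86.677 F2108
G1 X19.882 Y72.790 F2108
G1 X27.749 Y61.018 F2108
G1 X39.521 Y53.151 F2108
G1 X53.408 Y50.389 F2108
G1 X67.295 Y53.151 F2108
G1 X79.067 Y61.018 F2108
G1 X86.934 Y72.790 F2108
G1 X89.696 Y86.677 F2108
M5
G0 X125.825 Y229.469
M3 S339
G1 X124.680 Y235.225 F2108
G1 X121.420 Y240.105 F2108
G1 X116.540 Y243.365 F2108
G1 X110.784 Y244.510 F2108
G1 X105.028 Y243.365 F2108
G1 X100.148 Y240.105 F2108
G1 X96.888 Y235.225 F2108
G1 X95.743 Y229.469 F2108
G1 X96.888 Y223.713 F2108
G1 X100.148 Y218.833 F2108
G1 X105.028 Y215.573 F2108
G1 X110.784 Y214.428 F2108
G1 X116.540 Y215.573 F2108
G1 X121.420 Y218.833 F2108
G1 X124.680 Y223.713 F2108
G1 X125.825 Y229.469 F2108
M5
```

<svg xmlns="http://www.w3.org/2000/svg" width="210.940mm" height="292.815mm" viewBox="0 0 210.940 292.815">
  <polygon points="89.696,206.138 86.934,192.251 79.067,180.479 67.295,172.612 53.408,169.850 39.521,172.612 27.749,180.479 19.882,192.251 17.120,206.138 19.882,220.025 27.749,231.797 39.521,239.664 53.408,242.426 67.295,239.664 79.067,231.797 86.934,220.025" fill="none" stroke="#ff8800"/>
  <polygon points="125.825,63.346 124.680,57.590 121.420,52.710 116.540,49.450 110.784,48.305 105.028,49.450 100.148,52.710 96.888,57.590 95.743,63.346 96.888,69.102 100.148,73.982 105.028,77.242 110.784,78.387 116.540,77.242 121.420,73.982 124.680,69.102" fill="none" stroke="#ff8800"/>
</svg>

Machine Y-up, SVG Y-down with viewBox height 292.815, so y_svg = 292.815 − y_machine; X carries over. Every run uses S339, so all elements get stroke `#ff8800` (engrave).

Run 1: The run returns to its start, so emit a `<polygon>` with points (Y-flipped): 89.696,206.138 86.934,192.251 79.067,180.479 67.295,172.612 53.408,169.850 39.521,172.612 27.749,180.479 19.882,192.251 17.120,206.138 19.882,220.025 27.749,231.797 39.521,239.664 53.408,242.426 67.295,239.664 79.067,231.797 86.934,220.025.

Run 2: The run returns to its start, so emit a `<polygon>` with points (Y-flipped): 125.825,63.346 124.680,57.590 121.420,52.710 116.540,49.450 110.784,48.305 105.028,49.450 100.148,52.710 96.888,57.590 95.743,63.346 96.888,69.102 100.148,73.982 105.028,77.242 110.784,78.387 116.540,77.242 121.420,73.982 124.680,69.102.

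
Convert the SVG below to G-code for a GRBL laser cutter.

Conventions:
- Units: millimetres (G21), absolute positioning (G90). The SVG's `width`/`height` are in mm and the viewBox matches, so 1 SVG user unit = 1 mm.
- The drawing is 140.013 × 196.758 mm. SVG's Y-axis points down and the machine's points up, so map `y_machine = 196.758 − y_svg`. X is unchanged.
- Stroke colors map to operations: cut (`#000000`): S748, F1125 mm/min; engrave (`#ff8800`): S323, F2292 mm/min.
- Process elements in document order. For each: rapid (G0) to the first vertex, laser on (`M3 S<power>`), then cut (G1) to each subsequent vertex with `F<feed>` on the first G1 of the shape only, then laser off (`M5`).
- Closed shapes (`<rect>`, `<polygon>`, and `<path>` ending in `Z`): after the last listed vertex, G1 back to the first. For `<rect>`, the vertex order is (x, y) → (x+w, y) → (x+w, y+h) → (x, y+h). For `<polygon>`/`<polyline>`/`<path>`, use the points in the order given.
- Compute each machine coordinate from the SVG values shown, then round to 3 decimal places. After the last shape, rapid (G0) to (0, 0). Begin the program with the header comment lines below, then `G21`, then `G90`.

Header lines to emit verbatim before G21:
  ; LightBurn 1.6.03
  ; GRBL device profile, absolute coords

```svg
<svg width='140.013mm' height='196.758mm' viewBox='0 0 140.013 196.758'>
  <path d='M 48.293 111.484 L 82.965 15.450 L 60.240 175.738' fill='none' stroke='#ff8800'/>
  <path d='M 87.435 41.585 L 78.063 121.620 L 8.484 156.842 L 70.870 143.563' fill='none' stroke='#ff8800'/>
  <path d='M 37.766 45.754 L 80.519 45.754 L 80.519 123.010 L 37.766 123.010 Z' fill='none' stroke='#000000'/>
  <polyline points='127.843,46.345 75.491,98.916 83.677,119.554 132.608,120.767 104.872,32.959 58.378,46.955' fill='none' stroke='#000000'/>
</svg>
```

Since the viewBox matches the mm dimensions, user units are millimetres directly. The only transform is the Y-flip y_m = 196.758 − y_svg.

Shape 1 is a open polyline drawn with `<path>`. Its stroke #ff8800 means engrave at S323, F2292. After flipping Y the toolpath is (48.293,85.274) → (82.965,181.308) → (60.240,21.020).

Shape 2 is a open polyline drawn with `<path>`. Its stroke #ff8800 means engrave at S323, F2292. After flipping Y the toolpath is (87.435,155.173) → (78.063,75.138) → (8.484,39.916) → (70.870,53.195).

Shape 3 is a rectangle drawn with `<path>`. Its stroke #000000 means cut at S748, F1125. After flipping Y the toolpath is (37.766,151.004) → (80.519,151.004) → (80.519,73.748) → (37.766,73.748) → (37.766,151.004), returning to the start.

Shape 4 is a open polyline drawn with `<polyline>`. Its stroke #000000 means cut at S748, F1125. After flipping Y the toolpath is (127.843,150.413) → (75.491,97.842) → (83.677,77.204) → (132.608,75.991) → (104.872,163.799) → (58.378,149.803).

; LightBurn 1.6.03
; GRBL device profile, absolute coords
G21
G90
G0 X48.293 Y85.274
M3 S323
G1 X82.965 Y181.308 F2292
G1 X60.240 Y21.020
M5
G0 X87.435 Y155.173
M3 S323
G1 X78.063 Y75.138 F2292
G1 X8.484 Y39.916
G1 X70.870 Y53.195
M5
G0 X37.766 Y151.004
M3 S748
G1 X80.519 Y151.004 F1125
G1 X80.519 Y73.748
G1 X37.766 Y73.748
G1 X37.766 Y151.004
M5
G0 X127.843 Y150.413
M3 S748
G1 X75.491 Y97.842 F1125
G1 X83.677 Y77.204
G1 X132.608 Y75.991
G1 X104.872 Y163.799
G1 X58.378 Y149.803
M5
G0 X0.000 Y0.000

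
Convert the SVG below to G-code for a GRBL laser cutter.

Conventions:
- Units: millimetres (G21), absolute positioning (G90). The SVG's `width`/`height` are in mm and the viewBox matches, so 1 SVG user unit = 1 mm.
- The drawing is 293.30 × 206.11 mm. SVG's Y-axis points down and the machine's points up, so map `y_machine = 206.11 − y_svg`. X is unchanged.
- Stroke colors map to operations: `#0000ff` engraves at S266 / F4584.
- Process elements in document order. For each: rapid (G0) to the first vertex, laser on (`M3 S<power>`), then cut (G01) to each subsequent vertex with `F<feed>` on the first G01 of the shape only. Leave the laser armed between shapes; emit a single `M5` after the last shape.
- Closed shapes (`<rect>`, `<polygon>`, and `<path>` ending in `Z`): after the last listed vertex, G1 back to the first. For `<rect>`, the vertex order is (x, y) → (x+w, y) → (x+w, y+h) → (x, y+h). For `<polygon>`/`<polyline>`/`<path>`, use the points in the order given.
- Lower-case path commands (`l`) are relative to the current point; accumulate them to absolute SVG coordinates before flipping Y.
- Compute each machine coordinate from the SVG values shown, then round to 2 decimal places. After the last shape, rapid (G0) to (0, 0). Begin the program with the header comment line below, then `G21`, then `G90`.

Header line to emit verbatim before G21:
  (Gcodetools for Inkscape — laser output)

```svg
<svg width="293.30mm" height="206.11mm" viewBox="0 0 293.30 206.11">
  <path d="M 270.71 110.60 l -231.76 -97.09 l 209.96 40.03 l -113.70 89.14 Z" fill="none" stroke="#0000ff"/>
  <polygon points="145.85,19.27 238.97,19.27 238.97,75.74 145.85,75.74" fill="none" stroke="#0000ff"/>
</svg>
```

1 u = 1 mm; y_m = 206.11 − y.

[1] `<path>` closed polygon, #0000ff→engrave S266 F4584: (270.71,95.51) → (38.95,192.60) → (248.91,152.57) → (135.21,63.43) → (270.71,95.51) (closed)

[2] `<polygon>` rectangle, #0000ff→engrave S266 F4584: (145.85,186.84) → (238.97,186.84) → (238.97,130.37) → (145.85,130.37) → (145.85,186.84) (closed)

(Gcodetools for Inkscape — laser output)
G21
G90
G0 X270.71 Y95.51
M3 S266
G01 X38.95 Y192.60 F4584
G01 X248.91 Y152.57
G01 X135.21 Y63.43
G01 X270.71 Y95.51
G0 X145.85 Y186.84
M3 S266
G01 X238.97 Y186.84 F4584
G01 X238.97 Y130.37
G01 X145.85 Y130.37
G01 X145.85 Y186.84
M5
G0 X0.00 Y0.00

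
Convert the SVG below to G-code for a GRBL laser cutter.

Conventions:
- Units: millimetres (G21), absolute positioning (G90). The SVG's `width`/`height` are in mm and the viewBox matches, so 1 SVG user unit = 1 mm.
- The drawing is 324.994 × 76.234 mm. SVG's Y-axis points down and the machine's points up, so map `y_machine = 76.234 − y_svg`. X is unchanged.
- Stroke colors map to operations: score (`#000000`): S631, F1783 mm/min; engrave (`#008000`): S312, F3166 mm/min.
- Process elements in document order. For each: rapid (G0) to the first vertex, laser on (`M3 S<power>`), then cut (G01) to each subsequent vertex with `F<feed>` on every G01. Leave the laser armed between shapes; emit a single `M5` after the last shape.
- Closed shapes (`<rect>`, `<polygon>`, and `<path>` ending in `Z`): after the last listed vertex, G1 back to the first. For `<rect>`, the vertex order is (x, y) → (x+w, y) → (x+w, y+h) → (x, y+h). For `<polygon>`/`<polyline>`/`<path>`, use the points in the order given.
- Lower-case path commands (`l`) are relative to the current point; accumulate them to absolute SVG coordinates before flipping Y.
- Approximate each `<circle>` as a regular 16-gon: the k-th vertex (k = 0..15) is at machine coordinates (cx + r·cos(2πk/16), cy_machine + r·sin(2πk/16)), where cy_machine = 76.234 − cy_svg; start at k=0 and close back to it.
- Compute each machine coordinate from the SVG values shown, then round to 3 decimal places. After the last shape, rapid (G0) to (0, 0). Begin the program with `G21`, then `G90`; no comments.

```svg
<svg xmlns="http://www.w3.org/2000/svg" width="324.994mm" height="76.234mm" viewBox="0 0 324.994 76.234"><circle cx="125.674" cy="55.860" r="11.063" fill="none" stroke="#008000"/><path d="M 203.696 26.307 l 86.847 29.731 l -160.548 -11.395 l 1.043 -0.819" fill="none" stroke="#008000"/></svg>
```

1 u = 1 mm; y_m = 76.234 − y.

[1] `<circle>` circle, #008000→engrave S312 F3166: (136.737,20.374) → (135.895,24.608) → (133.497,28.197) → (129.908,30.595) → (125.674,31.437) → (121.440,30.595) → (117.851,28.197) → (115.453,24.608) → (114.611,20.374) → (115.453,16.140) → (117.851,12.551) → (121.440,10.153) → (125.674,9.311) → (129.908,10.153) → (133.497,12.551) → (135.895,16.140) → (136.737,20.374) (closed)

[2] `<path>` open polyline, #008000→engrave S312 F3166: (203.696,49.927) → (290.543,20.196) → (129.995,31.591) → (131.038,32.410)

G21
G90
G0 X136.737 Y20.374
M3 S312
G01 X135.895 Y24.608 F3166
G01 X133.497 Y28.197 F3166
G01 X129.908 Y30.595 F3166
G01 X125.674 Y31.437 F3166
G01 X121.440 Y30.595 F3166
G01 X117.851 Y28.197 F3166
G01 X115.453 Y24.608 F3166
G01 X114.611 Y20.374 F3166
G01 X115.453 Y16.140 F3166
G01 X117.851 Y12.551 F3166
G01 X121.440 Y10.153 F3166
G01 X125.674 Y9.311 F3166
G01 X129.908 Y10.153 F3166
G01 X133.497 Y12.551 F3166
G01 X135.895 Y16.140 F3166
G01 X136.737 Y20.374 F3166
G0 X203.696 Y49.927
M3 S312
G01 X290.543 Y20.196 F3166
G01 X129.995 Y31.591 F3166
G01 X131.038 Y32.410 F3166
M5
G0 X0.000 Y0.000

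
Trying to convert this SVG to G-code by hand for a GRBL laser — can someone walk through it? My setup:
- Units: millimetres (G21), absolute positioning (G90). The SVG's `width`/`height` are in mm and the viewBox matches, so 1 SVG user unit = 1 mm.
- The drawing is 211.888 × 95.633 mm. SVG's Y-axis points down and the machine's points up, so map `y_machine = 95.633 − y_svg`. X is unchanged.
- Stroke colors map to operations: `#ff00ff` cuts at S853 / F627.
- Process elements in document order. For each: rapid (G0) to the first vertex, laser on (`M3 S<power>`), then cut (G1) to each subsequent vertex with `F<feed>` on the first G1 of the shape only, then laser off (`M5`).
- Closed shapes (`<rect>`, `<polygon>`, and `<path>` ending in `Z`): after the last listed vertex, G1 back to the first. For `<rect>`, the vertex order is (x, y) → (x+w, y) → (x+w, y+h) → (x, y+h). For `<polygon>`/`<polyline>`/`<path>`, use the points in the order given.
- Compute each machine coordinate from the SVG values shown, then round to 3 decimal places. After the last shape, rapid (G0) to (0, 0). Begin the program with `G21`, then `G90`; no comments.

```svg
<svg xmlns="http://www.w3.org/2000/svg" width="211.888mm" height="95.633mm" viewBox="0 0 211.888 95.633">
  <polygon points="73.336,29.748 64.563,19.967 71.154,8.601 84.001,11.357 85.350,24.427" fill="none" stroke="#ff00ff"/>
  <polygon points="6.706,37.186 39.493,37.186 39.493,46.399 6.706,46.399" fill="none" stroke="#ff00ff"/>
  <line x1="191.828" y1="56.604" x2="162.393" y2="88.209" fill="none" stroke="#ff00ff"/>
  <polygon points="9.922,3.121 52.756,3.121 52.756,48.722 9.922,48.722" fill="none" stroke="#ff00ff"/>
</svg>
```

G21
G90
G0 X73.336 Y65.885
M3 S853
G1 X64.563 Y75.666 F627
G1 X71.154 Y87.032
G1 X84.001 Y84.276
G1 X85.350 Y71.206
G1 X73.336 Y65.885
M5
G0 X6.706 Y58.447
M3 S853
G1 X39.493 Y58.447 F627
G1 X39.493 Y49.234
G1 X6.706 Y49.234
G1 X6.706 Y58.447
M5
G0 X191.828 Y39.029
M3 S853
G1 X162.393 Y7.424 F627
M5
G0 X9.922 Y92.512
M3 S853
G1 X52.756 Y92.512 F627
G1 X52.756 Y46.911
G1 X9.922 Y46.911
G1 X9.922 Y92.512
M5
G0 X0.000 Y0.000

1 u = 1 mm; y_m = 95.633 − y.

[1] `<polygon>` regular polygon, #ff00ff→cut S853 F627: (73.336,65.885) → (64.563,75.666) → (71.154,87.032) → (84.001,84.276) → (85.350,71.206) → (73.336,65.885) (closed)

[2] `<polygon>` rectangle, #ff00ff→cut S853 F627: (6.706,58.447) → (39.493,58.447) → (39.493,49.234) → (6.706,49.234) → (6.706,58.447) (closed)

[3] `<line>` line segment, #ff00ff→cut S853 F627: (191.828,39.029) → (162.393,7.424)

[4] `<polygon>` rectangle, #ff00ff→cut S853 F627: (9.922,92.512) → (52.756,92.512) → (52.756,46.911) → (9.922,46.911) → (9.922,92.512) (closed)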